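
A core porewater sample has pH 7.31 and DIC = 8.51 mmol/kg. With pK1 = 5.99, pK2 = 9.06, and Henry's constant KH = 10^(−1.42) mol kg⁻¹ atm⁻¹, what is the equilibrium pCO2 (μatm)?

α₀ = 1 / (1 + K1/[H⁺] + K1K2/[H⁺]²) = 1 / (1 + 10^+1.32 + 10^-0.43)
   = 1 / (1 + 20.893 + 0.37154) = 1/22.264 = 0.04491
[CO2*] = α₀ × DIC = 0.04491 × 8.51 = 0.3822 mmol/kg
pCO2 = [CO2*]/KH = 3.822×10^-4 / 3.802×10^-2 = 1.01×10^4 μatm

pCO2 = 1.01×10^4 μatm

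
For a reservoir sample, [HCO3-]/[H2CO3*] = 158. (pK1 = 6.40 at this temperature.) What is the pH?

From K1 = [H⁺][HCO3-]/[H2CO3*]:  pH = pK1 + log₁₀([HCO3-]/[H2CO3*])
log₁₀(158) = +2.199
pH = 6.40 + (+2.199) = 8.60

pH = 8.60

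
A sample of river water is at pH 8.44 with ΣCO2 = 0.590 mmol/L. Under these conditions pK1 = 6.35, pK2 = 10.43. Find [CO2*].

[CO2*] = 4.71 μmol/L

α₀ = 1 / (1 + K1/[H⁺] + K1K2/[H⁺]²) = 1 / (1 + 10^+2.09 + 10^+0.10)
   = 1 / (1 + 123.03 + 1.2589) = 1/125.29 = 0.007982
[CO2*] = α₀ × DIC = 0.007982 × 0.590 = 0.00471 mmol/L = 4.71 μmol/L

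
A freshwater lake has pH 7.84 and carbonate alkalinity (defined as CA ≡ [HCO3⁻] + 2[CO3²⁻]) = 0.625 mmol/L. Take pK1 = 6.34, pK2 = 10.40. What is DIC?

DIC = 0.643 mmol/L

CA = [HCO3⁻] + 2[CO3²⁻] = (α₁ + 2α₂)·DIC
At pH 7.84: [H⁺]/K1 = 10^-1.50 = 0.031623, K2/[H⁺] = 10^-2.56 = 0.0027542
α₁ = 1/(1 + 0.031623 + 0.0027542) = 1/1.0344 = 0.9668; α₂ = α₁·K2/[H⁺] = 0.002663
α₁ + 2α₂ = 0.9721
DIC = CA / (α₁ + 2α₂) = 0.625 / 0.9721 = 0.643 mmol/L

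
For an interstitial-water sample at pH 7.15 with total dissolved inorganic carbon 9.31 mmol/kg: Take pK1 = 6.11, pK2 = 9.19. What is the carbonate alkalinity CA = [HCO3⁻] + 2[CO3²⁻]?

CA = 8.62 mmol/kg

CA = [HCO3⁻] + 2[CO3²⁻] = (α₁ + 2α₂)·DIC
At pH 7.15: [H⁺]/K1 = 10^-1.04 = 0.091201, K2/[H⁺] = 10^-2.04 = 0.0091201
α₁ = 1/(1 + 0.091201 + 0.0091201) = 1/1.1003 = 0.9088; α₂ = α₁·K2/[H⁺] = 0.008289
α₁ + 2α₂ = 0.9254
CA = 0.9254 × 9.31 = 8.62 mmol/kg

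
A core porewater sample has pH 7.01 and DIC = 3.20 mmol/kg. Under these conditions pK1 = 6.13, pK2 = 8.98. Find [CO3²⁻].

α₂ = 1 / (1 + [H⁺]/K2 + [H⁺]²/(K1K2)) = 1 / (1 + 10^+1.97 + 10^+1.09)
   = 1 / (1 + 93.325 + 12.303) = 1/106.63 = 0.009378
[CO3²⁻] = α₂ × DIC = 0.009378 × 3.20 = 0.0300 mmol/kg

[CO3²⁻] = 0.0300 mmol/kg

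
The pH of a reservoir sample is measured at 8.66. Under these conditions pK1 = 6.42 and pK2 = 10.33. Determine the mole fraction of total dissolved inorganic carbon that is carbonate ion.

α₂ = 1 / (1 + [H⁺]/K2 + [H⁺]²/(K1K2)) = 1 / (1 + 10^+1.67 + 10^-0.57)
   = 1 / (1 + 46.774 + 0.26915) = 1/48.043 = 0.02081

α₂ = 0.0208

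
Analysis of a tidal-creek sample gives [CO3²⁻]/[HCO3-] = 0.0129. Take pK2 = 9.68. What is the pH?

pH = 7.79

From K2 = [H⁺][CO3²⁻]/[HCO3-]:  pH = pK2 + log₁₀([CO3²⁻]/[HCO3-])
log₁₀(0.0129) = -1.889
pH = 9.68 + (-1.889) = 7.79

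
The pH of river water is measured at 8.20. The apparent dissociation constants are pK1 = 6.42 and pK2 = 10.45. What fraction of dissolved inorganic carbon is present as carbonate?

α₂ = 1 / (1 + [H⁺]/K2 + [H⁺]²/(K1K2)) = 1 / (1 + 10^+2.25 + 10^+0.47)
   = 1 / (1 + 177.83 + 2.9512) = 1/181.78 = 0.005501

α₂ = 0.00550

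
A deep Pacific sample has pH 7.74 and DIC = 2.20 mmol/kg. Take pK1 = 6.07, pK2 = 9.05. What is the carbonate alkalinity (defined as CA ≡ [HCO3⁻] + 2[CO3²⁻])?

CA = 2.26 mmol/kg

CA = [HCO3⁻] + 2[CO3²⁻] = (α₁ + 2α₂)·DIC
At pH 7.74: [H⁺]/K1 = 10^-1.67 = 0.021380, K2/[H⁺] = 10^-1.31 = 0.048978
α₁ = 1/(1 + 0.021380 + 0.048978) = 1/1.0704 = 0.9343; α₂ = α₁·K2/[H⁺] = 0.04576
α₁ + 2α₂ = 1.0258
CA = 1.0258 × 2.20 = 2.26 mmol/kg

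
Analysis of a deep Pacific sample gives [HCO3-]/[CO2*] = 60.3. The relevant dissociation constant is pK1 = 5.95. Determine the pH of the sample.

From K1 = [H⁺][HCO3-]/[CO2*]:  pH = pK1 + log₁₀([HCO3-]/[CO2*])
log₁₀(60.3) = +1.780
pH = 5.95 + (+1.780) = 7.73

pH = 7.73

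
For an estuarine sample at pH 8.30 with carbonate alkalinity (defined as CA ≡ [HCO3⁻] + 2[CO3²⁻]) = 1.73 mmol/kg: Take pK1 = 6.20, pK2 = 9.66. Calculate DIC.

CA = [HCO3⁻] + 2[CO3²⁻] = (α₁ + 2α₂)·DIC
At pH 8.30: [H⁺]/K1 = 10^-2.10 = 0.0079433, K2/[H⁺] = 10^-1.36 = 0.043652
α₁ = 1/(1 + 0.0079433 + 0.043652) = 1/1.0516 = 0.9509; α₂ = α₁·K2/[H⁺] = 0.04151
α₁ + 2α₂ = 1.0340
DIC = CA / (α₁ + 2α₂) = 1.73 / 1.0340 = 1.67 mmol/kg

DIC = 1.67 mmol/kg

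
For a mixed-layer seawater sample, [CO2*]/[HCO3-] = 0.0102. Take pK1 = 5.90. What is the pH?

pH = 7.89

From K1 = [H⁺][HCO3-]/[CO2*]:  pH = pK1 − log₁₀([CO2*]/[HCO3-])
log₁₀(0.0102) = -1.991
pH = 5.90 − (-1.991) = 7.89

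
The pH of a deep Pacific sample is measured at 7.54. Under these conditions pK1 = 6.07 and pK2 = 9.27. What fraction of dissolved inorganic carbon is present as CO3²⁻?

α₂ = 0.0177

α₂ = 1 / (1 + [H⁺]/K2 + [H⁺]²/(K1K2)) = 1 / (1 + 10^+1.73 + 10^+0.26)
   = 1 / (1 + 53.703 + 1.8197) = 1/56.523 = 0.01769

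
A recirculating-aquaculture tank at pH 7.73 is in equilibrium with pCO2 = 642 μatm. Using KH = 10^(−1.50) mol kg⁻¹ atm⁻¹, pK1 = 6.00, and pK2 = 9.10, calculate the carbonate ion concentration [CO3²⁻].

[CO3²⁻] = 0.0465 mmol/kg

[CO2*] = KH · pCO2 = 10^(−1.50) × 642×10^-6 = 2.030×10^-5 mol/kg
α₀ = 1/(1 + K1/[H⁺] + K1K2/[H⁺]²) = 1/(1 + 10^+1.73 + 10^+0.36) = 0.01755
DIC = [CO2*]/α₀ = 2.030×10^-5 / 0.01755 = 1.157 mmol/kg
[CO3²⁻] = α₂·DIC; α₂ = 0.04019, so [CO3²⁻] = 0.04019 × 1.157 = 0.0465 mmol/kg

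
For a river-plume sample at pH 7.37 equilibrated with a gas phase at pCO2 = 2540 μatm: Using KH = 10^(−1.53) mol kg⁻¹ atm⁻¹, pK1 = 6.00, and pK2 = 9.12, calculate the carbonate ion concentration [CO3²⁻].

[CO2*] = KH · pCO2 = 10^(−1.53) × 2540×10^-6 = 7.496×10^-5 mol/kg
α₀ = 1/(1 + K1/[H⁺] + K1K2/[H⁺]²) = 1/(1 + 10^+1.37 + 10^-0.38) = 0.04023
DIC = [CO2*]/α₀ = 7.496×10^-5 / 0.04023 = 1.863 mmol/kg
[CO3²⁻] = α₂·DIC; α₂ = 0.01677, so [CO3²⁻] = 0.01677 × 1.863 = 0.0312 mmol/kg

[CO3²⁻] = 0.0312 mmol/kg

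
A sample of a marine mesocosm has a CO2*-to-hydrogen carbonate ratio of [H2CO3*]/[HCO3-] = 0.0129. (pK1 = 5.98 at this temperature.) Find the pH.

pH = 7.87

From K1 = [H⁺][HCO3-]/[H2CO3*]:  pH = pK1 − log₁₀([H2CO3*]/[HCO3-])
log₁₀(0.0129) = -1.889
pH = 5.98 − (-1.889) = 7.87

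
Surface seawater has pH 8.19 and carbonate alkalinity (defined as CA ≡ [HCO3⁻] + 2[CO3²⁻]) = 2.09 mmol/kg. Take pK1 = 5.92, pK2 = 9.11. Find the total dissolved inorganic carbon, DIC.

CA = [HCO3⁻] + 2[CO3²⁻] = (α₁ + 2α₂)·DIC
At pH 8.19: [H⁺]/K1 = 10^-2.27 = 0.0053703, K2/[H⁺] = 10^-0.92 = 0.12023
α₁ = 1/(1 + 0.0053703 + 0.12023) = 1/1.1256 = 0.8884; α₂ = α₁·K2/[H⁺] = 0.1068
α₁ + 2α₂ = 1.1020
DIC = CA / (α₁ + 2α₂) = 2.09 / 1.1020 = 1.90 mmol/kg

DIC = 1.90 mmol/kg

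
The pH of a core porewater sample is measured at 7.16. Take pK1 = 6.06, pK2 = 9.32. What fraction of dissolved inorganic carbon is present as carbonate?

α₂ = 0.00637

α₂ = 1 / (1 + [H⁺]/K2 + [H⁺]²/(K1K2)) = 1 / (1 + 10^+2.16 + 10^+1.06)
   = 1 / (1 + 144.54 + 11.482) = 1/157.03 = 0.006368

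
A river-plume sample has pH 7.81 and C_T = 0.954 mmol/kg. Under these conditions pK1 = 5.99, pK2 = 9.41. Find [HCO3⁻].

α₁ = 1 / (1 + [H⁺]/K1 + K2/[H⁺]) = 1 / (1 + 10^-1.82 + 10^-1.60)
   = 1 / (1 + 0.015136 + 0.025119) = 1/1.0403 = 0.9613
[HCO3⁻] = α₁ × DIC = 0.9613 × 0.954 = 0.917 mmol/kg

[HCO3⁻] = 0.917 mmol/kg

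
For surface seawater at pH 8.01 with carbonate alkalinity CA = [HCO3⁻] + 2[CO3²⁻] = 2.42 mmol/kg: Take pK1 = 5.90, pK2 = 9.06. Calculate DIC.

CA = [HCO3⁻] + 2[CO3²⁻] = (α₁ + 2α₂)·DIC
At pH 8.01: [H⁺]/K1 = 10^-2.11 = 0.0077625, K2/[H⁺] = 10^-1.05 = 0.089125
α₁ = 1/(1 + 0.0077625 + 0.089125) = 1/1.0969 = 0.9117; α₂ = α₁·K2/[H⁺] = 0.08125
α₁ + 2α₂ = 1.0742
DIC = CA / (α₁ + 2α₂) = 2.42 / 1.0742 = 2.25 mmol/kg

DIC = 2.25 mmol/kg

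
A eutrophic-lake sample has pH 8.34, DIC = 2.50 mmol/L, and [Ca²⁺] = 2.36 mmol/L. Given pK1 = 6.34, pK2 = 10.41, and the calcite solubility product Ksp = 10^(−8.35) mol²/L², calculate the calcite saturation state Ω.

α₂ = 1 / (1 + [H⁺]/K2 + [H⁺]²/(K1K2)) = 1 / (1 + 10^+2.07 + 10^+0.07)
   = 1 / (1 + 117.49 + 1.1749) = 1/119.66 = 0.008357
[CO3²⁻] = α₂ × DIC = 0.008357 × 2.50 = 0.02089 mmol/L
Ksp = 10^(−8.35) = 4.467×10^-9
Ω = [Ca²⁺][CO3²⁻]/Ksp = (2.36×10^-3)(2.089×10^-5) / 4.467×10^-9 = 11.0

Ω = 11.0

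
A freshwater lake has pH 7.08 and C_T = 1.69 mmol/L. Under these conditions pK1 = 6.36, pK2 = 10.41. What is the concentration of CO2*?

α₀ = 1 / (1 + K1/[H⁺] + K1K2/[H⁺]²) = 1 / (1 + 10^+0.72 + 10^-2.61)
   = 1 / (1 + 5.2481 + 0.0024547) = 1/6.2505 = 0.1600
[CO2*] = α₀ × DIC = 0.1600 × 1.69 = 0.270 mmol/L

[CO2*] = 0.270 mmol/L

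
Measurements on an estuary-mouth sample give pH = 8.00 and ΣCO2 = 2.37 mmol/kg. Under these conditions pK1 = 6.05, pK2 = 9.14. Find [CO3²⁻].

[CO3²⁻] = 0.158 mmol/kg

α₂ = 1 / (1 + [H⁺]/K2 + [H⁺]²/(K1K2)) = 1 / (1 + 10^+1.14 + 10^-0.81)
   = 1 / (1 + 13.804 + 0.15488) = 1/14.959 = 0.06685
[CO3²⁻] = α₂ × DIC = 0.06685 × 2.37 = 0.158 mmol/kg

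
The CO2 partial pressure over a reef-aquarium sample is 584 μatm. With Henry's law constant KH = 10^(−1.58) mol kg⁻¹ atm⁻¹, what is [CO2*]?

[CO2*] = 15.4 μmol/kg

KH = 10^(−1.58) = 2.630×10^-2 mol kg⁻¹ atm⁻¹
[CO2*] = KH · pCO2 = 2.630×10^-2 × 584×10^-6 atm = 1.54×10^-5 mol/kg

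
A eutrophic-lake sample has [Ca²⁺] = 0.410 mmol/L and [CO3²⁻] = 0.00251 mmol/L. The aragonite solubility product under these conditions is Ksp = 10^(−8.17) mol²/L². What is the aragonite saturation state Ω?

Ω = 0.152

Ksp = 10^(−8.17) = 6.761×10^-9
Ω = [Ca²⁺][CO3²⁻]/Ksp = (0.410×10^-3)(0.00251×10^-3) / 6.761×10^-9 = 0.152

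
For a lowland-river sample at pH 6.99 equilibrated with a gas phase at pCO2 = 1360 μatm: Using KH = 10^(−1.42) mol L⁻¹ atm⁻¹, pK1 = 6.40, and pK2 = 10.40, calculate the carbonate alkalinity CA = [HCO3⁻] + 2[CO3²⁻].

[CO2*] = KH · pCO2 = 10^(−1.42) × 1360×10^-6 = 5.171×10^-5 mol/L
α₀ = 1/(1 + K1/[H⁺] + K1K2/[H⁺]²) = 1/(1 + 10^+0.59 + 10^-2.82) = 0.2044
DIC = [CO2*]/α₀ = 5.171×10^-5 / 0.2044 = 0.2529 mmol/L
CA = (α₁ + 2α₂)·DIC = (0.7953 + 2×0.0003094) × 0.2529 = 0.201 mmol/L

CA = 0.201 mmol/L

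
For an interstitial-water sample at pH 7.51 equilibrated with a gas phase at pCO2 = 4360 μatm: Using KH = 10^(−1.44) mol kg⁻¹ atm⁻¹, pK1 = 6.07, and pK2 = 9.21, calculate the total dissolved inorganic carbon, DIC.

[CO2*] = KH · pCO2 = 10^(−1.44) × 4360×10^-6 = 1.583×10^-4 mol/kg
α₀ = 1/(1 + K1/[H⁺] + K1K2/[H⁺]²) = 1/(1 + 10^+1.44 + 10^-0.26) = 0.03437
DIC = [CO2*]/α₀ = 1.583×10^-4 / 0.03437 = 4.61 mmol/kg

DIC = 4.61 mmol/kg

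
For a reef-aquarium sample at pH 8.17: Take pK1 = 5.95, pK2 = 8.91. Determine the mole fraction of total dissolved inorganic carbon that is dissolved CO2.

α₀ = 0.00507

α₀ = 1 / (1 + K1/[H⁺] + K1K2/[H⁺]²) = 1 / (1 + 10^+2.22 + 10^+1.48)
   = 1 / (1 + 165.96 + 30.200) = 1/197.16 = 0.005072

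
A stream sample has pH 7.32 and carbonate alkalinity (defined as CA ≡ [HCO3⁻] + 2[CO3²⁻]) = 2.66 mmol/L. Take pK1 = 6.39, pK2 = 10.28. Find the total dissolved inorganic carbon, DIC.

DIC = 2.97 mmol/L

CA = [HCO3⁻] + 2[CO3²⁻] = (α₁ + 2α₂)·DIC
At pH 7.32: [H⁺]/K1 = 10^-0.93 = 0.11749, K2/[H⁺] = 10^-2.96 = 0.0010965
α₁ = 1/(1 + 0.11749 + 0.0010965) = 1/1.1186 = 0.8940; α₂ = α₁·K2/[H⁺] = 0.0009802
α₁ + 2α₂ = 0.8959
DIC = CA / (α₁ + 2α₂) = 2.66 / 0.8959 = 2.97 mmol/L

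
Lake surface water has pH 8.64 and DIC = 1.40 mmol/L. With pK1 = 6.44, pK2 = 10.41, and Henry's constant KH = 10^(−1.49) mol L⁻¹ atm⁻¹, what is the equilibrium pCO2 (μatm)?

α₀ = 1 / (1 + K1/[H⁺] + K1K2/[H⁺]²) = 1 / (1 + 10^+2.20 + 10^+0.43)
   = 1 / (1 + 158.49 + 2.6915) = 1/162.18 = 0.006166
[CO2*] = α₀ × DIC = 0.006166 × 1.40 = 0.008632 mmol/L = 8.632 μmol/L
pCO2 = [CO2*]/KH = 8.632×10^-6 / 3.236×10^-2 = 267 μatm

pCO2 = 267 μatm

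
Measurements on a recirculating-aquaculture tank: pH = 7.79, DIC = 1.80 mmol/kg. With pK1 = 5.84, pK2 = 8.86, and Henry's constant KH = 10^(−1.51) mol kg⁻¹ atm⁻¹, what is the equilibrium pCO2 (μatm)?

α₀ = 1 / (1 + K1/[H⁺] + K1K2/[H⁺]²) = 1 / (1 + 10^+1.95 + 10^+0.88)
   = 1 / (1 + 89.125 + 7.5858) = 1/97.711 = 0.01023
[CO2*] = α₀ × DIC = 0.01023 × 1.80 = 0.01842 mmol/kg = 18.42 μmol/kg
pCO2 = [CO2*]/KH = 1.842×10^-5 / 3.090×10^-2 = 596 μatm

pCO2 = 596 μatm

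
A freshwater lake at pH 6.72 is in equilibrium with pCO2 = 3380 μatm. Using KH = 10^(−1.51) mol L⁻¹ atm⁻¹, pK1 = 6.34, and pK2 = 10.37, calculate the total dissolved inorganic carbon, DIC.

[CO2*] = KH · pCO2 = 10^(−1.51) × 3380×10^-6 = 1.045×10^-4 mol/L
α₀ = 1/(1 + K1/[H⁺] + K1K2/[H⁺]²) = 1/(1 + 10^+0.38 + 10^-3.27) = 0.2942
DIC = [CO2*]/α₀ = 1.045×10^-4 / 0.2942 = 0.355 mmol/L

DIC = 0.355 mmol/L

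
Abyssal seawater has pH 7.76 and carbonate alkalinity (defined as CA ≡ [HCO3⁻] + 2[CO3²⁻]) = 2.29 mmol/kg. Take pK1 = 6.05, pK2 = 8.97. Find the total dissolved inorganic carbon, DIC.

DIC = 2.20 mmol/kg

CA = [HCO3⁻] + 2[CO3²⁻] = (α₁ + 2α₂)·DIC
At pH 7.76: [H⁺]/K1 = 10^-1.71 = 0.019498, K2/[H⁺] = 10^-1.21 = 0.061660
α₁ = 1/(1 + 0.019498 + 0.061660) = 1/1.0812 = 0.9249; α₂ = α₁·K2/[H⁺] = 0.05703
α₁ + 2α₂ = 1.0390
DIC = CA / (α₁ + 2α₂) = 2.29 / 1.0390 = 2.20 mmol/kg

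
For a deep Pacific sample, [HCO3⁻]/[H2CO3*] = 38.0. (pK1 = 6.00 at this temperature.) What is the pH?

pH = 7.58

From K1 = [H⁺][HCO3⁻]/[H2CO3*]:  pH = pK1 + log₁₀([HCO3⁻]/[H2CO3*])
log₁₀(38.0) = +1.580
pH = 6.00 + (+1.580) = 7.58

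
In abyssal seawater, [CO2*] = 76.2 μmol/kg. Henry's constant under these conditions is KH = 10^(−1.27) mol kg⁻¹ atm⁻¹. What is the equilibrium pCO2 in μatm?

pCO2 = 1420 μatm

KH = 10^(−1.27) = 5.370×10^-2 mol kg⁻¹ atm⁻¹
pCO2 = [CO2*]/KH = 76.2×10^-6 / 5.370×10^-2 = 1.42×10^-3 atm = 1420 μatm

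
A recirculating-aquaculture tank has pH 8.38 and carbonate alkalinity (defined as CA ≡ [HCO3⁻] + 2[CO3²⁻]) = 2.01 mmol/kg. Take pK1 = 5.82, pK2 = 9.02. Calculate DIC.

CA = [HCO3⁻] + 2[CO3²⁻] = (α₁ + 2α₂)·DIC
At pH 8.38: [H⁺]/K1 = 10^-2.56 = 0.0027542, K2/[H⁺] = 10^-0.64 = 0.22909
α₁ = 1/(1 + 0.0027542 + 0.22909) = 1/1.2318 = 0.8118; α₂ = α₁·K2/[H⁺] = 0.1860
α₁ + 2α₂ = 1.1837
DIC = CA / (α₁ + 2α₂) = 2.01 / 1.1837 = 1.70 mmol/kg

DIC = 1.70 mmol/kg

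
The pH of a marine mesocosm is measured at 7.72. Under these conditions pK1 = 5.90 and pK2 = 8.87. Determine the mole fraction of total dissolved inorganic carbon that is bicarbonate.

α₁ = 0.921

α₁ = 1 / (1 + [H⁺]/K1 + K2/[H⁺]) = 1 / (1 + 10^-1.82 + 10^-1.15)
   = 1 / (1 + 0.015136 + 0.070795) = 1/1.0859 = 0.9209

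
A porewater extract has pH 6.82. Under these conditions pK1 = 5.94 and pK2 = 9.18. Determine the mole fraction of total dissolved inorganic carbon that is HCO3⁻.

α₁ = 1 / (1 + [H⁺]/K1 + K2/[H⁺]) = 1 / (1 + 10^-0.88 + 10^-2.36)
   = 1 / (1 + 0.13183 + 0.0043652) = 1/1.1362 = 0.8801

α₁ = 0.880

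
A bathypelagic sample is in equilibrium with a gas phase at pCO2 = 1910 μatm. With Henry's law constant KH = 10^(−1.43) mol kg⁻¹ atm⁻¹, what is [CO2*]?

[CO2*] = 71.0 μmol/kg

KH = 10^(−1.43) = 3.715×10^-2 mol kg⁻¹ atm⁻¹
[CO2*] = KH · pCO2 = 3.715×10^-2 × 1910×10^-6 atm = 7.10×10^-5 mol/kg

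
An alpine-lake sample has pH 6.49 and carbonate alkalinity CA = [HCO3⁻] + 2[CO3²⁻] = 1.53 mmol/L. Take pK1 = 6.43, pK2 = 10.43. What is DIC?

CA = [HCO3⁻] + 2[CO3²⁻] = (α₁ + 2α₂)·DIC
At pH 6.49: [H⁺]/K1 = 10^-0.06 = 0.87096, K2/[H⁺] = 10^-3.94 = 0.00011482
α₁ = 1/(1 + 0.87096 + 0.00011482) = 1/1.8711 = 0.5345; α₂ = α₁·K2/[H⁺] = 6.136×10^-5
α₁ + 2α₂ = 0.5346
DIC = CA / (α₁ + 2α₂) = 1.53 / 0.5346 = 2.86 mmol/L

DIC = 2.86 mmol/L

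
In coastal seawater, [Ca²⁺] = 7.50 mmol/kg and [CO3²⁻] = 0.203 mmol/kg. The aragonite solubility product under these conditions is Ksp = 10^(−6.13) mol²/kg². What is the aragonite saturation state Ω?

Ω = 2.05

Ksp = 10^(−6.13) = 7.413×10^-7
Ω = [Ca²⁺][CO3²⁻]/Ksp = (7.50×10^-3)(0.203×10^-3) / 7.413×10^-7 = 2.05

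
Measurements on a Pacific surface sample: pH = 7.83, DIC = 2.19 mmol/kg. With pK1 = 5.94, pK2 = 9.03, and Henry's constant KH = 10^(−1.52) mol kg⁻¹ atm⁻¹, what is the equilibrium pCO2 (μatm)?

pCO2 = 868 μatm

α₀ = 1 / (1 + K1/[H⁺] + K1K2/[H⁺]²) = 1 / (1 + 10^+1.89 + 10^+0.69)
   = 1 / (1 + 77.625 + 4.8978) = 1/83.522 = 0.01197
[CO2*] = α₀ × DIC = 0.01197 × 2.19 = 0.02622 mmol/kg
pCO2 = [CO2*]/KH = 2.622×10^-5 / 3.020×10^-2 = 868 μatm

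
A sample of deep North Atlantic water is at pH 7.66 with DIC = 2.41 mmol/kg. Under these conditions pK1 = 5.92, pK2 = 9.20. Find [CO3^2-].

α₂ = 1 / (1 + [H⁺]/K2 + [H⁺]²/(K1K2)) = 1 / (1 + 10^+1.54 + 10^-0.20)
   = 1 / (1 + 34.674 + 0.63096) = 1/36.305 = 0.02754
[CO3²⁻] = α₂ × DIC = 0.02754 × 2.41 = 0.0664 mmol/kg

[CO3²⁻] = 0.0664 mmol/kg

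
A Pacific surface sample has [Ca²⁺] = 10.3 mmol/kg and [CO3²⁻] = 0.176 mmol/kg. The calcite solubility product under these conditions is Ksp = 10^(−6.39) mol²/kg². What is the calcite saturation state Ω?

Ω = 4.45

Ksp = 10^(−6.39) = 4.074×10^-7
Ω = [Ca²⁺][CO3²⁻]/Ksp = (10.3×10^-3)(0.176×10^-3) / 4.074×10^-7 = 4.45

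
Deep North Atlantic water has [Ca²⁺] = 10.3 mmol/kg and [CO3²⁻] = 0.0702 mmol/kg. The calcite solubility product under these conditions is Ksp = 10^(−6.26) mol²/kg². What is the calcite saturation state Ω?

Ksp = 10^(−6.26) = 5.495×10^-7
Ω = [Ca²⁺][CO3²⁻]/Ksp = (10.3×10^-3)(0.0702×10^-3) / 5.495×10^-7 = 1.32

Ω = 1.32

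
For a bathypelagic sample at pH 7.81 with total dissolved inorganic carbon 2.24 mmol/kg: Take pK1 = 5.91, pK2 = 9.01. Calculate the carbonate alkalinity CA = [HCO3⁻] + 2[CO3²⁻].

CA = 2.35 mmol/kg

CA = [HCO3⁻] + 2[CO3²⁻] = (α₁ + 2α₂)·DIC
At pH 7.81: [H⁺]/K1 = 10^-1.90 = 0.012589, K2/[H⁺] = 10^-1.20 = 0.063096
α₁ = 1/(1 + 0.012589 + 0.063096) = 1/1.0757 = 0.9296; α₂ = α₁·K2/[H⁺] = 0.05866
α₁ + 2α₂ = 1.0470
CA = 1.0470 × 2.24 = 2.35 mmol/kg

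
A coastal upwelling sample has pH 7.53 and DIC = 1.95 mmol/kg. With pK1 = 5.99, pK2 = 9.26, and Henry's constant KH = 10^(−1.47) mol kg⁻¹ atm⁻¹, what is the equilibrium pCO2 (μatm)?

pCO2 = 1580 μatm

α₀ = 1 / (1 + K1/[H⁺] + K1K2/[H⁺]²) = 1 / (1 + 10^+1.54 + 10^-0.19)
   = 1 / (1 + 34.674 + 0.64565) = 1/36.319 = 0.02753
[CO2*] = α₀ × DIC = 0.02753 × 1.95 = 0.05369 mmol/kg
pCO2 = [CO2*]/KH = 5.369×10^-5 / 3.388×10^-2 = 1580 μatm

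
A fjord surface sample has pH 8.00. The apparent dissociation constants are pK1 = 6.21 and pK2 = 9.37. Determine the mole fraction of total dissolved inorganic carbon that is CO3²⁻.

α₂ = 1 / (1 + [H⁺]/K2 + [H⁺]²/(K1K2)) = 1 / (1 + 10^+1.37 + 10^-0.42)
   = 1 / (1 + 23.442 + 0.38019) = 1/24.822 = 0.04029

α₂ = 0.0403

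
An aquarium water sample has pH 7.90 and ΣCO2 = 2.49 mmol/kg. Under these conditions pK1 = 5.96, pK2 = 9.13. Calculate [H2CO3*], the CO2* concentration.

α₀ = 1 / (1 + K1/[H⁺] + K1K2/[H⁺]²) = 1 / (1 + 10^+1.94 + 10^+0.71)
   = 1 / (1 + 87.096 + 5.1286) = 1/93.225 = 0.01073
[CO2*] = α₀ × DIC = 0.01073 × 2.49 = 0.0267 mmol/kg

[CO2*] = 0.0267 mmol/kg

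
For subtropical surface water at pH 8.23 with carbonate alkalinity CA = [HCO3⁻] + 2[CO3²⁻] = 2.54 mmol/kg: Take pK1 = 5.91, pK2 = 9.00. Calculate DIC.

DIC = 2.23 mmol/kg

CA = [HCO3⁻] + 2[CO3²⁻] = (α₁ + 2α₂)·DIC
At pH 8.23: [H⁺]/K1 = 10^-2.32 = 0.0047863, K2/[H⁺] = 10^-0.77 = 0.16982
α₁ = 1/(1 + 0.0047863 + 0.16982) = 1/1.1746 = 0.8513; α₂ = α₁·K2/[H⁺] = 0.1446
α₁ + 2α₂ = 1.1405
DIC = CA / (α₁ + 2α₂) = 2.54 / 1.1405 = 2.23 mmol/kg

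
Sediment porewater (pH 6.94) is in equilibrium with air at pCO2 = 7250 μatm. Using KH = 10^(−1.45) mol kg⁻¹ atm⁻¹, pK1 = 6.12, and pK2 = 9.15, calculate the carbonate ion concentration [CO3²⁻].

[CO2*] = KH · pCO2 = 10^(−1.45) × 7250×10^-6 = 2.572×10^-4 mol/kg
α₀ = 1/(1 + K1/[H⁺] + K1K2/[H⁺]²) = 1/(1 + 10^+0.82 + 10^-1.39) = 0.1308
DIC = [CO2*]/α₀ = 2.572×10^-4 / 0.1308 = 1.967 mmol/kg
[CO3²⁻] = α₂·DIC; α₂ = 0.005327, so [CO3²⁻] = 0.005327 × 1.967 = 0.0105 mmol/kg = 10.5 μmol/kg

[CO3²⁻] = 10.5 μmol/kg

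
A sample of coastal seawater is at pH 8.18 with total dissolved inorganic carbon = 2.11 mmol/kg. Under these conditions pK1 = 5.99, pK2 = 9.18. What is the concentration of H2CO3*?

α₀ = 1 / (1 + K1/[H⁺] + K1K2/[H⁺]²) = 1 / (1 + 10^+2.19 + 10^+1.19)
   = 1 / (1 + 154.88 + 15.488) = 1/171.37 = 0.005835
[CO2*] = α₀ × DIC = 0.005835 × 2.11 = 0.0123 mmol/kg = 12.3 μmol/kg

[CO2*] = 12.3 μmol/kg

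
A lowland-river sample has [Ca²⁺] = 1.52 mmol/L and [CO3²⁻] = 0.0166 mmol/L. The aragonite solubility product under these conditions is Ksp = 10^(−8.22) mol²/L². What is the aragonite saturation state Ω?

Ksp = 10^(−8.22) = 6.026×10^-9
Ω = [Ca²⁺][CO3²⁻]/Ksp = (1.52×10^-3)(0.0166×10^-3) / 6.026×10^-9 = 4.19

Ω = 4.19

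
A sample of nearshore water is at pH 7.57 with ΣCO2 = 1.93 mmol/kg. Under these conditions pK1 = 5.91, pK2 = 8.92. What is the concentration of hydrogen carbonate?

[HCO3⁻] = 1.81 mmol/kg

α₁ = 1 / (1 + [H⁺]/K1 + K2/[H⁺]) = 1 / (1 + 10^-1.66 + 10^-1.35)
   = 1 / (1 + 0.021878 + 0.044668) = 1/1.0665 = 0.9376
[HCO3⁻] = α₁ × DIC = 0.9376 × 1.93 = 1.81 mmol/kg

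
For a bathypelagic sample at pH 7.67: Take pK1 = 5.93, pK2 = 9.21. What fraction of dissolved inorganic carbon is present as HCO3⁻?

α₁ = 1 / (1 + [H⁺]/K1 + K2/[H⁺]) = 1 / (1 + 10^-1.74 + 10^-1.54)
   = 1 / (1 + 0.018197 + 0.028840) = 1/1.0470 = 0.9551

α₁ = 0.955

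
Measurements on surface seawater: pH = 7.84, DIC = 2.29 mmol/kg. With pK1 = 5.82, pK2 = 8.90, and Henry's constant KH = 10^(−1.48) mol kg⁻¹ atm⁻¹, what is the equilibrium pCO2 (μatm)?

pCO2 = 602 μatm

α₀ = 1 / (1 + K1/[H⁺] + K1K2/[H⁺]²) = 1 / (1 + 10^+2.02 + 10^+0.96)
   = 1 / (1 + 104.71 + 9.1201) = 1/114.83 = 0.008708
[CO2*] = α₀ × DIC = 0.008708 × 2.29 = 0.01994 mmol/kg = 19.94 μmol/kg
pCO2 = [CO2*]/KH = 1.994×10^-5 / 3.311×10^-2 = 602 μatm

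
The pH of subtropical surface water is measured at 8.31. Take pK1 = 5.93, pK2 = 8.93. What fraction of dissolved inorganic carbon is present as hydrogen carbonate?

α₁ = 1 / (1 + [H⁺]/K1 + K2/[H⁺]) = 1 / (1 + 10^-2.38 + 10^-0.62)
   = 1 / (1 + 0.0041687 + 0.23988) = 1/1.2441 = 0.8038

α₁ = 0.804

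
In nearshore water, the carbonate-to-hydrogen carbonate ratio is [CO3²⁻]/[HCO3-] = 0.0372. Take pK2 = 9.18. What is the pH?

pH = 7.75

From K2 = [H⁺][CO3²⁻]/[HCO3-]:  pH = pK2 + log₁₀([CO3²⁻]/[HCO3-])
log₁₀(0.0372) = -1.429
pH = 9.18 + (-1.429) = 7.75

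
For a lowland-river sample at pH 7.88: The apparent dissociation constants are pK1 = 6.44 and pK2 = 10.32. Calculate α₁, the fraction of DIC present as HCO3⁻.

α₁ = 1 / (1 + [H⁺]/K1 + K2/[H⁺]) = 1 / (1 + 10^-1.44 + 10^-2.44)
   = 1 / (1 + 0.036308 + 0.0036308) = 1/1.0399 = 0.9616

α₁ = 0.962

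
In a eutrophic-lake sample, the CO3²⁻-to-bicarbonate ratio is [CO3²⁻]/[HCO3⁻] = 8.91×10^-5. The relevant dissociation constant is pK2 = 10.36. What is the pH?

From K2 = [H⁺][CO3²⁻]/[HCO3⁻]:  pH = pK2 + log₁₀([CO3²⁻]/[HCO3⁻])
log₁₀(8.91×10^-5) = -4.050
pH = 10.36 + (-4.050) = 6.31

pH = 6.31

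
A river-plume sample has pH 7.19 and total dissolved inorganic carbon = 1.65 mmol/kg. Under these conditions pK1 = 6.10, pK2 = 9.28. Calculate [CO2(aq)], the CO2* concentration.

[CO2*] = 0.123 mmol/kg

α₀ = 1 / (1 + K1/[H⁺] + K1K2/[H⁺]²) = 1 / (1 + 10^+1.09 + 10^-1.00)
   = 1 / (1 + 12.303 + 0.10000) = 1/13.403 = 0.07461
[CO2*] = α₀ × DIC = 0.07461 × 1.65 = 0.123 mmol/kg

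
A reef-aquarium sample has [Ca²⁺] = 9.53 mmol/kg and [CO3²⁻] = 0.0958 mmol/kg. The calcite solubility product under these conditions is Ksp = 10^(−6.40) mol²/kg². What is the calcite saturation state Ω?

Ksp = 10^(−6.40) = 3.981×10^-7
Ω = [Ca²⁺][CO3²⁻]/Ksp = (9.53×10^-3)(0.0958×10^-3) / 3.981×10^-7 = 2.29

Ω = 2.29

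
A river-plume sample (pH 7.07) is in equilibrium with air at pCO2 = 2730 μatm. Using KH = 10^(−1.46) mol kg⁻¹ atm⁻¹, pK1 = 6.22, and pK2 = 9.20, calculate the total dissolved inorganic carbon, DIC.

[CO2*] = KH · pCO2 = 10^(−1.46) × 2730×10^-6 = 9.466×10^-5 mol/kg
α₀ = 1/(1 + K1/[H⁺] + K1K2/[H⁺]²) = 1/(1 + 10^+0.85 + 10^-1.28) = 0.1230
DIC = [CO2*]/α₀ = 9.466×10^-5 / 0.1230 = 0.770 mmol/kg

DIC = 0.770 mmol/kg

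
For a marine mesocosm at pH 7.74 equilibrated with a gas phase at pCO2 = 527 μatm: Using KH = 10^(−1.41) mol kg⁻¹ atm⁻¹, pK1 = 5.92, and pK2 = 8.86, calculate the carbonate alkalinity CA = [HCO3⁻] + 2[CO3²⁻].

[CO2*] = KH · pCO2 = 10^(−1.41) × 527×10^-6 = 2.050×10^-5 mol/kg
α₀ = 1/(1 + K1/[H⁺] + K1K2/[H⁺]²) = 1/(1 + 10^+1.82 + 10^+0.70) = 0.01387
DIC = [CO2*]/α₀ = 2.050×10^-5 / 0.01387 = 1.478 mmol/kg
CA = (α₁ + 2α₂)·DIC = (0.9166 + 2×0.06953) × 1.478 = 1.56 mmol/kg

CA = 1.56 mmol/kg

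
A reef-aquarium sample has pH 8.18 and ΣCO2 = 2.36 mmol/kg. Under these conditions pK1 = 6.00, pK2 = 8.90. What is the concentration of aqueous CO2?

[CO2*] = 13.0 μmol/kg

α₀ = 1 / (1 + K1/[H⁺] + K1K2/[H⁺]²) = 1 / (1 + 10^+2.18 + 10^+1.46)
   = 1 / (1 + 151.36 + 28.840) = 1/181.20 = 0.005519
[CO2*] = α₀ × DIC = 0.005519 × 2.36 = 0.0130 mmol/kg = 13.0 μmol/kg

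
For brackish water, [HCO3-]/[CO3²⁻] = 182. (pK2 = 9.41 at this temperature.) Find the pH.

pH = 7.15

From K2 = [H⁺][CO3²⁻]/[HCO3-]:  pH = pK2 − log₁₀([HCO3-]/[CO3²⁻])
log₁₀(182) = +2.260
pH = 9.41 − (+2.260) = 7.15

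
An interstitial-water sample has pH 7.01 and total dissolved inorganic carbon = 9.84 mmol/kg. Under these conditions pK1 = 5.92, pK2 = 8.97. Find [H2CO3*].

[CO2*] = 0.732 mmol/kg

α₀ = 1 / (1 + K1/[H⁺] + K1K2/[H⁺]²) = 1 / (1 + 10^+1.09 + 10^-0.87)
   = 1 / (1 + 12.303 + 0.13490) = 1/13.438 = 0.07442
[CO2*] = α₀ × DIC = 0.07442 × 9.84 = 0.732 mmol/kg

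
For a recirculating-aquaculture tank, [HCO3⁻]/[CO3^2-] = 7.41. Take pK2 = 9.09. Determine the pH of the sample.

From K2 = [H⁺][CO3^2-]/[HCO3⁻]:  pH = pK2 − log₁₀([HCO3⁻]/[CO3^2-])
log₁₀(7.41) = +0.870
pH = 9.09 − (+0.870) = 8.22

pH = 8.22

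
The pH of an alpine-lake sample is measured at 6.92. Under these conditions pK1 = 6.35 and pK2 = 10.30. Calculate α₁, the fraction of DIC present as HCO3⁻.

α₁ = 0.788

α₁ = 1 / (1 + [H⁺]/K1 + K2/[H⁺]) = 1 / (1 + 10^-0.57 + 10^-3.38)
   = 1 / (1 + 0.26915 + 0.00041687) = 1/1.2696 = 0.7877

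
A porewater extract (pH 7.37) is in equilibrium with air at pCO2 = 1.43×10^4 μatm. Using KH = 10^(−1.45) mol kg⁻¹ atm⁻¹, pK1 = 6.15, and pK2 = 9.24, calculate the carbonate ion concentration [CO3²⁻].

[CO3²⁻] = 0.114 mmol/kg

[CO2*] = KH · pCO2 = 10^(−1.45) × 1.43×10^4×10^-6 = 5.074×10^-4 mol/kg
α₀ = 1/(1 + K1/[H⁺] + K1K2/[H⁺]²) = 1/(1 + 10^+1.22 + 10^-0.65) = 0.05612
DIC = [CO2*]/α₀ = 5.074×10^-4 / 0.05612 = 9.041 mmol/kg
[CO3²⁻] = α₂·DIC; α₂ = 0.01256, so [CO3²⁻] = 0.01256 × 9.041 = 0.114 mmol/kg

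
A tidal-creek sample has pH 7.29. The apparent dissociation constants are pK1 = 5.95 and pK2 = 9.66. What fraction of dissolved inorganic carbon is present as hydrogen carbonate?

α₁ = 1 / (1 + [H⁺]/K1 + K2/[H⁺]) = 1 / (1 + 10^-1.34 + 10^-2.37)
   = 1 / (1 + 0.045709 + 0.0042658) = 1/1.0500 = 0.9524

α₁ = 0.952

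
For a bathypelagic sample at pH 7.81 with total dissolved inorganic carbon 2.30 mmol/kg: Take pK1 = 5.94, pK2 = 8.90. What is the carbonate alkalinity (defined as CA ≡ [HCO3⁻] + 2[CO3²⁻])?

CA = 2.44 mmol/kg

CA = [HCO3⁻] + 2[CO3²⁻] = (α₁ + 2α₂)·DIC
At pH 7.81: [H⁺]/K1 = 10^-1.87 = 0.013490, K2/[H⁺] = 10^-1.09 = 0.081283
α₁ = 1/(1 + 0.013490 + 0.081283) = 1/1.0948 = 0.9134; α₂ = α₁·K2/[H⁺] = 0.07425
α₁ + 2α₂ = 1.0619
CA = 1.0619 × 2.30 = 2.44 mmol/kg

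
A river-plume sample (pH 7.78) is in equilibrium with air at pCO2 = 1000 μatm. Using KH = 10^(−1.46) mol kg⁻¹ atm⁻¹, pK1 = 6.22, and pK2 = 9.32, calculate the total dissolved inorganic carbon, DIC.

DIC = 1.33 mmol/kg

[CO2*] = KH · pCO2 = 10^(−1.46) × 1000×10^-6 = 3.467×10^-5 mol/kg
α₀ = 1/(1 + K1/[H⁺] + K1K2/[H⁺]²) = 1/(1 + 10^+1.56 + 10^+0.02) = 0.02607
DIC = [CO2*]/α₀ = 3.467×10^-5 / 0.02607 = 1.33 mmol/kg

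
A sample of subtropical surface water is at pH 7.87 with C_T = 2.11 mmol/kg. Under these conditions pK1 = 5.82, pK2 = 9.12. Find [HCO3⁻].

α₁ = 1 / (1 + [H⁺]/K1 + K2/[H⁺]) = 1 / (1 + 10^-2.05 + 10^-1.25)
   = 1 / (1 + 0.0089125 + 0.056234) = 1/1.0651 = 0.9388
[HCO3⁻] = α₁ × DIC = 0.9388 × 2.11 = 1.98 mmol/kg

[HCO3⁻] = 1.98 mmol/kg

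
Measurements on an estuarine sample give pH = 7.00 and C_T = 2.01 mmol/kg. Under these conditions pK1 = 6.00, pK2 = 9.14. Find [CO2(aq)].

[CO2*] = 0.182 mmol/kg

α₀ = 1 / (1 + K1/[H⁺] + K1K2/[H⁺]²) = 1 / (1 + 10^+1.00 + 10^-1.14)
   = 1 / (1 + 10.000 + 0.072444) = 1/11.072 = 0.09031
[CO2*] = α₀ × DIC = 0.09031 × 2.01 = 0.182 mmol/kg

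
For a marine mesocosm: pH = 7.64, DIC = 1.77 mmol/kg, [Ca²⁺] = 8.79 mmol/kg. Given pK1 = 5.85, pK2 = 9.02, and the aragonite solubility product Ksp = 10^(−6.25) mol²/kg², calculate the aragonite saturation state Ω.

Ω = 1.09

α₂ = 1 / (1 + [H⁺]/K2 + [H⁺]²/(K1K2)) = 1 / (1 + 10^+1.38 + 10^-0.41)
   = 1 / (1 + 23.988 + 0.38905) = 1/25.377 = 0.03941
[CO3²⁻] = α₂ × DIC = 0.03941 × 1.77 = 0.06975 mmol/kg
Ksp = 10^(−6.25) = 5.623×10^-7
Ω = [Ca²⁺][CO3²⁻]/Ksp = (8.79×10^-3)(6.975×10^-5) / 5.623×10^-7 = 1.09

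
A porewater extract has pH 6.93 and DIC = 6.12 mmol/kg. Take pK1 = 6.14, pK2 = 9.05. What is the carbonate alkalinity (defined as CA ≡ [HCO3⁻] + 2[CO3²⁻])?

CA = 5.31 mmol/kg

CA = [HCO3⁻] + 2[CO3²⁻] = (α₁ + 2α₂)·DIC
At pH 6.93: [H⁺]/K1 = 10^-0.79 = 0.16218, K2/[H⁺] = 10^-2.12 = 0.0075858
α₁ = 1/(1 + 0.16218 + 0.0075858) = 1/1.1698 = 0.8549; α₂ = α₁·K2/[H⁺] = 0.006485
α₁ + 2α₂ = 0.8678
CA = 0.8678 × 6.12 = 5.31 mmol/kg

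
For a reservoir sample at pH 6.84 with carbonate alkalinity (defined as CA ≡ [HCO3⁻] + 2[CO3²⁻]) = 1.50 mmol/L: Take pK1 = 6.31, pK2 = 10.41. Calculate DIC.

CA = [HCO3⁻] + 2[CO3²⁻] = (α₁ + 2α₂)·DIC
At pH 6.84: [H⁺]/K1 = 10^-0.53 = 0.29512, K2/[H⁺] = 10^-3.57 = 0.00026915
α₁ = 1/(1 + 0.29512 + 0.00026915) = 1/1.2954 = 0.7720; α₂ = α₁·K2/[H⁺] = 0.0002078
α₁ + 2α₂ = 0.7724
DIC = CA / (α₁ + 2α₂) = 1.50 / 0.7724 = 1.94 mmol/L

DIC = 1.94 mmol/L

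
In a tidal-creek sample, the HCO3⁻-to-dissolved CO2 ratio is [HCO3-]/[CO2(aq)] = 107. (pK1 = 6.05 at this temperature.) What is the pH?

From K1 = [H⁺][HCO3-]/[CO2(aq)]:  pH = pK1 + log₁₀([HCO3-]/[CO2(aq)])
log₁₀(107) = +2.029
pH = 6.05 + (+2.029) = 8.08

pH = 8.08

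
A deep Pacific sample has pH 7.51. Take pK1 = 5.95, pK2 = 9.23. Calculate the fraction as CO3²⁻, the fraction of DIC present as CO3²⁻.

α₂ = 1 / (1 + [H⁺]/K2 + [H⁺]²/(K1K2)) = 1 / (1 + 10^+1.72 + 10^+0.16)
   = 1 / (1 + 52.481 + 1.4454) = 1/54.926 = 0.01821

α₂ = 0.0182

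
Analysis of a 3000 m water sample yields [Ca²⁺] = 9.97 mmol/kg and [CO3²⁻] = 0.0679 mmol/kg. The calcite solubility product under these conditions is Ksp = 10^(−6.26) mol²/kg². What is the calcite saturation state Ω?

Ksp = 10^(−6.26) = 5.495×10^-7
Ω = [Ca²⁺][CO3²⁻]/Ksp = (9.97×10^-3)(0.0679×10^-3) / 5.495×10^-7 = 1.23

Ω = 1.23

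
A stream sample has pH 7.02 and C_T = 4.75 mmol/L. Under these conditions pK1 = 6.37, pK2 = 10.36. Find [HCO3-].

α₁ = 1 / (1 + [H⁺]/K1 + K2/[H⁺]) = 1 / (1 + 10^-0.65 + 10^-3.34)
   = 1 / (1 + 0.22387 + 0.00045709) = 1/1.2243 = 0.8168
[HCO3⁻] = α₁ × DIC = 0.8168 × 4.75 = 3.88 mmol/L

[HCO3⁻] = 3.88 mmol/L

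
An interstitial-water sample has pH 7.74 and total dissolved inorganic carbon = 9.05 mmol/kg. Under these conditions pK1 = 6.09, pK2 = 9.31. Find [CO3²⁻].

α₂ = 1 / (1 + [H⁺]/K2 + [H⁺]²/(K1K2)) = 1 / (1 + 10^+1.57 + 10^-0.08)
   = 1 / (1 + 37.154 + 0.83176) = 1/38.985 = 0.02565
[CO3²⁻] = α₂ × DIC = 0.02565 × 9.05 = 0.232 mmol/kg

[CO3²⁻] = 0.232 mmol/kg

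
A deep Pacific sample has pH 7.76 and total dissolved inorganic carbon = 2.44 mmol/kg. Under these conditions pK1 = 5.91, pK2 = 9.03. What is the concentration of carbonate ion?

α₂ = 1 / (1 + [H⁺]/K2 + [H⁺]²/(K1K2)) = 1 / (1 + 10^+1.27 + 10^-0.58)
   = 1 / (1 + 18.621 + 0.26303) = 1/19.884 = 0.05029
[CO3²⁻] = α₂ × DIC = 0.05029 × 2.44 = 0.123 mmol/kg

[CO3²⁻] = 0.123 mmol/kg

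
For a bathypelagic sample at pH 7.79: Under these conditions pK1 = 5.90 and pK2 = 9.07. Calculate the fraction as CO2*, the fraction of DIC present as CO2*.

α₀ = 0.0121

α₀ = 1 / (1 + K1/[H⁺] + K1K2/[H⁺]²) = 1 / (1 + 10^+1.89 + 10^+0.61)
   = 1 / (1 + 77.625 + 4.0738) = 1/82.699 = 0.01209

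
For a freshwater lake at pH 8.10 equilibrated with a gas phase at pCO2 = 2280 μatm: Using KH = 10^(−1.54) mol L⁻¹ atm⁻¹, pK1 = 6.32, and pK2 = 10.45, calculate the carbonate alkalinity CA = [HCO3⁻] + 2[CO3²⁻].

CA = 4.00 mmol/L

[CO2*] = KH · pCO2 = 10^(−1.54) × 2280×10^-6 = 6.576×10^-5 mol/L
α₀ = 1/(1 + K1/[H⁺] + K1K2/[H⁺]²) = 1/(1 + 10^+1.78 + 10^-0.57) = 0.01625
DIC = [CO2*]/α₀ = 6.576×10^-5 / 0.01625 = 4.046 mmol/L
CA = (α₁ + 2α₂)·DIC = (0.9794 + 2×0.004375) × 4.046 = 4.00 mmol/L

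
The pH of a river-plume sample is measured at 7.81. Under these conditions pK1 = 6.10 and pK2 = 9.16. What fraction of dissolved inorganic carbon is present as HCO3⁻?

α₁ = 1 / (1 + [H⁺]/K1 + K2/[H⁺]) = 1 / (1 + 10^-1.71 + 10^-1.35)
   = 1 / (1 + 0.019498 + 0.044668) = 1/1.0642 = 0.9397

α₁ = 0.940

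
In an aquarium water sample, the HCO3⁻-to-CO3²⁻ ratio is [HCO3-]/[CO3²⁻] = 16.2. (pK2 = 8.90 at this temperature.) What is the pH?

pH = 7.69

From K2 = [H⁺][CO3²⁻]/[HCO3-]:  pH = pK2 − log₁₀([HCO3-]/[CO3²⁻])
log₁₀(16.2) = +1.210
pH = 8.90 − (+1.210) = 7.69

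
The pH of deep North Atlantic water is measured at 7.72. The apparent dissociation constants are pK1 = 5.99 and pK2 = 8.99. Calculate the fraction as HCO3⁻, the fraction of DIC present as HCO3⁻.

α₁ = 0.933

α₁ = 1 / (1 + [H⁺]/K1 + K2/[H⁺]) = 1 / (1 + 10^-1.73 + 10^-1.27)
   = 1 / (1 + 0.018621 + 0.053703) = 1/1.0723 = 0.9326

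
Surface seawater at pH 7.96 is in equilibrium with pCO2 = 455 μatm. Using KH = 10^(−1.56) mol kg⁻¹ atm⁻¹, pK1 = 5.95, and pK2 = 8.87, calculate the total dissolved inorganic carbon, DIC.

[CO2*] = KH · pCO2 = 10^(−1.56) × 455×10^-6 = 1.253×10^-5 mol/kg
α₀ = 1/(1 + K1/[H⁺] + K1K2/[H⁺]²) = 1/(1 + 10^+2.01 + 10^+1.10) = 0.008627
DIC = [CO2*]/α₀ = 1.253×10^-5 / 0.008627 = 1.45 mmol/kg

DIC = 1.45 mmol/kg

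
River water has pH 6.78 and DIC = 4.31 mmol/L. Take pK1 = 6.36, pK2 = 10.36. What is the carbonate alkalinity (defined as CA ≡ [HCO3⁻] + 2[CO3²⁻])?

CA = [HCO3⁻] + 2[CO3²⁻] = (α₁ + 2α₂)·DIC
At pH 6.78: [H⁺]/K1 = 10^-0.42 = 0.38019, K2/[H⁺] = 10^-3.58 = 0.00026303
α₁ = 1/(1 + 0.38019 + 0.00026303) = 1/1.3805 = 0.7244; α₂ = α₁·K2/[H⁺] = 0.0001905
α₁ + 2α₂ = 0.7248
CA = 0.7248 × 4.31 = 3.12 mmol/L

CA = 3.12 mmol/L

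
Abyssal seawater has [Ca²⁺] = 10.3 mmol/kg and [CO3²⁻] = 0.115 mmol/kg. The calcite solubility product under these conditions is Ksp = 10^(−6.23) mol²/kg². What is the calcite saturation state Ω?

Ω = 2.01

Ksp = 10^(−6.23) = 5.888×10^-7
Ω = [Ca²⁺][CO3²⁻]/Ksp = (10.3×10^-3)(0.115×10^-3) / 5.888×10^-7 = 2.01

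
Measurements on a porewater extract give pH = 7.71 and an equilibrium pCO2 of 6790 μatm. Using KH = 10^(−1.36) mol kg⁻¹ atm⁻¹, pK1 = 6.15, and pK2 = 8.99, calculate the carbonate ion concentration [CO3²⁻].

[CO2*] = KH · pCO2 = 10^(−1.36) × 6790×10^-6 = 2.964×10^-4 mol/kg
α₀ = 1/(1 + K1/[H⁺] + K1K2/[H⁺]²) = 1/(1 + 10^+1.56 + 10^+0.28) = 0.02550
DIC = [CO2*]/α₀ = 2.964×10^-4 / 0.02550 = 11.62 mmol/kg
[CO3²⁻] = α₂·DIC; α₂ = 0.04859, so [CO3²⁻] = 0.04859 × 11.62 = 0.565 mmol/kg

[CO3²⁻] = 0.565 mmol/kg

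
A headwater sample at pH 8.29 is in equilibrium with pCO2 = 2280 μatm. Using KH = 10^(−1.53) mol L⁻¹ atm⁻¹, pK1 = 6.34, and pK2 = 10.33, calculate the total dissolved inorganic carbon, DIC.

[CO2*] = KH · pCO2 = 10^(−1.53) × 2280×10^-6 = 6.729×10^-5 mol/L
α₀ = 1/(1 + K1/[H⁺] + K1K2/[H⁺]²) = 1/(1 + 10^+1.95 + 10^-0.09) = 0.01100
DIC = [CO2*]/α₀ = 6.729×10^-5 / 0.01100 = 6.12 mmol/L

DIC = 6.12 mmol/L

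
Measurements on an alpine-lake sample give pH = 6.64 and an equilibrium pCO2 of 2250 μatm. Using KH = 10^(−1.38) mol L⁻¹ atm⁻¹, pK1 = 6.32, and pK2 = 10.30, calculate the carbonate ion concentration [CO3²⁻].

[CO3²⁻] = 0.0429 μmol/L

[CO2*] = KH · pCO2 = 10^(−1.38) × 2250×10^-6 = 9.380×10^-5 mol/L
α₀ = 1/(1 + K1/[H⁺] + K1K2/[H⁺]²) = 1/(1 + 10^+0.32 + 10^-3.34) = 0.3237
DIC = [CO2*]/α₀ = 9.380×10^-5 / 0.3237 = 0.2898 mmol/L
[CO3²⁻] = α₂·DIC; α₂ = 0.0001479, so [CO3²⁻] = 0.0001479 × 0.2898 = 4.29×10^-5 mmol/L = 0.0429 μmol/L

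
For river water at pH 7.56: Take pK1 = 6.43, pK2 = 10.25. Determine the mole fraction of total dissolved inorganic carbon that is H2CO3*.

α₀ = 1 / (1 + K1/[H⁺] + K1K2/[H⁺]²) = 1 / (1 + 10^+1.13 + 10^-1.56)
   = 1 / (1 + 13.490 + 0.027542) = 1/14.517 = 0.06888

α₀ = 0.0689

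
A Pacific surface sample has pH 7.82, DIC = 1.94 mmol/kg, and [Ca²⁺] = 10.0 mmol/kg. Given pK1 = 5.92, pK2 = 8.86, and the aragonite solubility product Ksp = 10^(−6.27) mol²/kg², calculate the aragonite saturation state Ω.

α₂ = 1 / (1 + [H⁺]/K2 + [H⁺]²/(K1K2)) = 1 / (1 + 10^+1.04 + 10^-0.86)
   = 1 / (1 + 10.965 + 0.13804) = 1/12.103 = 0.08263
[CO3²⁻] = α₂ × DIC = 0.08263 × 1.94 = 0.1603 mmol/kg
Ksp = 10^(−6.27) = 5.370×10^-7
Ω = [Ca²⁺][CO3²⁻]/Ksp = (10.0×10^-3)(1.603×10^-4) / 5.370×10^-7 = 2.98

Ω = 2.98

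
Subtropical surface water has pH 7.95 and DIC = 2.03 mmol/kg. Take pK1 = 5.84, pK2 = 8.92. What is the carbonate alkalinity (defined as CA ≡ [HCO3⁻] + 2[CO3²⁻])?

CA = [HCO3⁻] + 2[CO3²⁻] = (α₁ + 2α₂)·DIC
At pH 7.95: [H⁺]/K1 = 10^-2.11 = 0.0077625, K2/[H⁺] = 10^-0.97 = 0.10715
α₁ = 1/(1 + 0.0077625 + 0.10715) = 1/1.1149 = 0.8969; α₂ = α₁·K2/[H⁺] = 0.09611
α₁ + 2α₂ = 1.0891
CA = 1.0891 × 2.03 = 2.21 mmol/kg

CA = 2.21 mmol/kg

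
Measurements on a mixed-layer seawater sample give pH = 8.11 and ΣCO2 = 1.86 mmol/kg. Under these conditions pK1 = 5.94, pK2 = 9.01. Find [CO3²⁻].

α₂ = 1 / (1 + [H⁺]/K2 + [H⁺]²/(K1K2)) = 1 / (1 + 10^+0.90 + 10^-1.27)
   = 1 / (1 + 7.9433 + 0.053703) = 1/8.9970 = 0.1111
[CO3²⁻] = α₂ × DIC = 0.1111 × 1.86 = 0.207 mmol/kg

[CO3²⁻] = 0.207 mmol/kg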